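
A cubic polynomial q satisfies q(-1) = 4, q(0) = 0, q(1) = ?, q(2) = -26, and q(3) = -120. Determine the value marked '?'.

On equispaced nodes a degree-3 polynomial has vanishing fourth forward difference, so
  q(-1) - 4·q(0) + 6·q(1) - 4·q(2) + q(3) = 0.
Substituting the known values and solving for q(1):
  6·q(1) = 12
  q(1) = 2.

2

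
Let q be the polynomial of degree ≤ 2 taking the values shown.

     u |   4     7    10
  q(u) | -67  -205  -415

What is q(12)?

Forward differences of the values at u = 4, 7, 10:
  q  : -67  -205  -415
  Δ  : -138  -210
  Δ^2: -72
The second differences are constant, confirming degree 2.
Interpolating (Newton forward form) and evaluating at u = 12 gives q(12) = -595.

-595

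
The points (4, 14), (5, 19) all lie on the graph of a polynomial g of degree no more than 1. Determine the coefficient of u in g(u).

Write g(u) = au + b. Substituting each data point gives a linear system:
  4a + b = 14
  5a + b = 19
Solving the system yields a = 5, b = -6.
So g(u) = 5u - 6.
The leading coefficient is 5.

5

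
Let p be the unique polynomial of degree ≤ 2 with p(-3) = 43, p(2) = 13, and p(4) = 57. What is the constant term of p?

Write p(u) = au^2 + bu + c. Substituting each data point gives a linear system:
  9a - 3b + c = 43
  4a + 2b + c = 13
  16a + 4b + c = 57
Solving the system yields a = 4, b = -2, c = 1.
So p(u) = 4u² - 2u + 1.
The constant term is 1.

1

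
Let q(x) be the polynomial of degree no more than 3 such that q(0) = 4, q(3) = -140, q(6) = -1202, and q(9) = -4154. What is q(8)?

Forward differences of the values at x = 0, 3, 6, 9:
  q  : 4  -140  -1202  -4154
  Δ  : -144  -1062  -2952
  Δ^2: -918  -1890
  Δ^3: -972
The third differences are constant, confirming degree 3.
Interpolating (Newton forward form) and evaluating at x = 8 gives q(8) = -2900.

-2900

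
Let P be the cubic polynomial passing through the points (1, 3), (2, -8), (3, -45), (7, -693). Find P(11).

Using the Lagrange interpolation formula with nodes 1, 2, 3, 7:
  L_0(n) = (n - 2)(n - 3)(n - 7) / -12
  L_1(n) = (n - 1)(n - 3)(n - 7) / 5
  L_2(n) = (n - 1)(n - 2)(n - 7) / -8
  L_3(n) = (n - 1)(n - 2)(n - 3) / 120
Then P(n) = 3·L_0(n) - 8·L_1(n) - 45·L_2(n) - 693·L_3(n).
Expanding and collecting terms gives P(n) = -2n^3 - n^2 + 6n.
Evaluating at n = 11: P(11) = -2717.

-2717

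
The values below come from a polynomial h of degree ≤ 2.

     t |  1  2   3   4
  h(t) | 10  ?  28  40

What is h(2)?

18

The 3 known points determine the degree-2 polynomial uniquely.
Write h(t) = at^2 + bt + c. Substituting each data point gives a linear system:
  a + b + c = 10
  9a + 3b + c = 28
  16a + 4b + c = 40
Solving the system yields a = 1, b = 5, c = 4.
So h(t) = t^2 + 5t + 4.
Then h(2) = 18.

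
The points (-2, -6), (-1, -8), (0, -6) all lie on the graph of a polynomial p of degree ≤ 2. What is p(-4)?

Using the Lagrange interpolation formula with nodes -2, -1, 0:
  L_0(t) = (t + 1)t / 2
  L_1(t) = (t + 2)t / -1
  L_2(t) = (t + 2)(t + 1) / 2
Then p(t) = -6·L_0(t) - 8·L_1(t) - 6·L_2(t).
Expanding and collecting terms gives p(t) = 2t^2 + 4t - 6.
Evaluating at t = -4: p(-4) = 10.

10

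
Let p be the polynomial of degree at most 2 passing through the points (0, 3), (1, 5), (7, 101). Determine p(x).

Write p(x) = ax^2 + bx + c. Substituting each data point gives a linear system:
  c = 3
  a + b + c = 5
  49a + 7b + c = 101
Solving the system yields a = 2, b = 0, c = 3.
So p(x) = 2x² + 3.
Check: p(7) = 101. ✓

p(x) = 2x^2 + 3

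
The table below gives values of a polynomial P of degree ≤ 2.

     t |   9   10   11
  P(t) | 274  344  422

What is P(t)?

P(t) = 4t^2 - 6t + 4

Using the Lagrange interpolation formula with nodes 9, 10, 11:
  L_0(t) = (t - 10)(t - 11) / 2
  L_1(t) = (t - 9)(t - 11) / -1
  L_2(t) = (t - 9)(t - 10) / 2
Then P(t) = 274·L_0(t) + 344·L_1(t) + 422·L_2(t).
Expanding and collecting terms gives P(t) = 4t^2 - 6t + 4.
Check: P(9) = 274. ✓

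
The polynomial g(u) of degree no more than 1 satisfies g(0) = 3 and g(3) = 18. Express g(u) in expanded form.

Write g(u) = au + b. Substituting each data point gives a linear system:
  b = 3
  3a + b = 18
Solving the system yields a = 5, b = 3.
So g(u) = 5u + 3.
Check: g(0) = 3. ✓

g(u) = 5u + 3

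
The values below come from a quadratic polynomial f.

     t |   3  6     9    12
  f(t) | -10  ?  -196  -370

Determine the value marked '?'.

-76

On equispaced nodes a degree-2 polynomial has vanishing third forward difference, so
  - f(3) + 3·f(6) - 3·f(9) + f(12) = 0.
Substituting the known values and solving for f(6):
  3·f(6) = -228
  f(6) = -76.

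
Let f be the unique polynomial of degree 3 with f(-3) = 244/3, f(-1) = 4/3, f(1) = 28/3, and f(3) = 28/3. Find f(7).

-1196/3

Using the Lagrange interpolation formula with nodes -3, -1, 1, 3:
  L_0(n) = (n + 1)(n - 1)(n - 3) / -48
  L_1(n) = (n + 3)(n - 1)(n - 3) / 16
  L_2(n) = (n + 3)(n + 1)(n - 3) / -16
  L_3(n) = (n + 3)(n + 1)(n - 1) / 48
Then f(n) = 244/3·L_0(n) + 4/3·L_1(n) + 28/3·L_2(n) + 28/3·L_3(n).
Expanding and collecting terms gives f(n) = -2n³ + 5n² + 6n + 1/3.
Evaluating at n = 7: f(7) = -1196/3.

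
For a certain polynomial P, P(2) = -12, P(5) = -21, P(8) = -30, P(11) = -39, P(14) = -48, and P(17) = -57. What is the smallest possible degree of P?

Forward differences of the values at s = 2, 5, 8, 11, 14, 17:
  P  : -12  -21  -30  -39  -48  -57
  Δ  : -9  -9  -9  -9  -9
  Δ^2: 0  0  0  0
  Δ^3: 0  0  0
  Δ^4: 0  0
  Δ^5: 0
The first differences are constant (-9) and nonzero, while all higher differences vanish, so the minimal degree is 1.

1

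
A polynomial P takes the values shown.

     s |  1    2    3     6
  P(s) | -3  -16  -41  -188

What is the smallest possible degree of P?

2

Divided differences on the nodes 1, 2, 3, 6:
  order 0: -3  -16  -41  -188
  order 1: -13  -25  -49
  order 2: -6  -6
  order 3: 0
The order-2 divided differences are all -6 (nonzero) and every higher order vanishes, so the data lies on a polynomial of degree exactly 2.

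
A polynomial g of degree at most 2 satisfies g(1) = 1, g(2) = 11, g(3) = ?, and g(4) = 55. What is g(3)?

29

The 3 known points determine the degree-2 polynomial uniquely.
Write g(s) = as^2 + bs + c. Substituting each data point gives a linear system:
  a + b + c = 1
  4a + 2b + c = 11
  16a + 4b + c = 55
Solving the system yields a = 4, b = -2, c = -1.
So g(s) = 4s^2 - 2s - 1.
Then g(3) = 29.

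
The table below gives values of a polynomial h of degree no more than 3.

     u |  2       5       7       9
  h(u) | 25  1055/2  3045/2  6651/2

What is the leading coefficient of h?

5

Write h(u) = au^3 + bu^2 + cu + d. Substituting each data point gives a linear system:
  8a + 4b + 2c + d = 25
  125a + 25b + 5c + d = 1055/2
  343a + 49b + 7c + d = 3045/2
  729a + 81b + 9c + d = 6651/2
Solving the system yields a = 5, b = -4, c = 1/2, d = 0.
So h(u) = 5u^3 - 4u^2 + (1/2)u.
The leading coefficient is 5.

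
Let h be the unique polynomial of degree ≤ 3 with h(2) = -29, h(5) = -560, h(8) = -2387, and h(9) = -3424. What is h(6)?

-985

Using the Lagrange interpolation formula with nodes 2, 5, 8, 9:
  L_0(t) = (t - 5)(t - 8)(t - 9) / -126
  L_1(t) = (t - 2)(t - 8)(t - 9) / 36
  L_2(t) = (t - 2)(t - 5)(t - 9) / -18
  L_3(t) = (t - 2)(t - 5)(t - 8) / 28
Then h(t) = -29·L_0(t) - 560·L_1(t) - 2387·L_2(t) - 3424·L_3(t).
Expanding and collecting terms gives h(t) = -5t^3 + 3t^2 - 3t + 5.
Evaluating at t = 6: h(6) = -985.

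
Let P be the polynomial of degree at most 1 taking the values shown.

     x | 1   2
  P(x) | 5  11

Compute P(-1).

Using the Lagrange interpolation formula with nodes 1, 2:
  L_0(x) = (x - 2) / -1
  L_1(x) = (x - 1) / 1
Then P(x) = 5·L_0(x) + 11·L_1(x).
Expanding and collecting terms gives P(x) = 6x - 1.
Evaluating at x = -1: P(-1) = -7.

-7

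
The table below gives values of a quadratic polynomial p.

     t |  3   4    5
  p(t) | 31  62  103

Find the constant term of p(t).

-2

Write p(t) = at^2 + bt + c. Substituting each data point gives a linear system:
  9a + 3b + c = 31
  16a + 4b + c = 62
  25a + 5b + c = 103
Solving the system yields a = 5, b = -4, c = -2.
So p(t) = 5t^2 - 4t - 2.
The constant term is -2.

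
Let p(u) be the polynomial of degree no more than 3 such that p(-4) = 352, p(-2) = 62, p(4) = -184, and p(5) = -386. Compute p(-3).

166

Using the Lagrange interpolation formula with nodes -4, -2, 4, 5:
  L_0(u) = (u + 2)(u - 4)(u - 5) / -144
  L_1(u) = (u + 4)(u - 4)(u - 5) / 84
  L_2(u) = (u + 4)(u + 2)(u - 5) / -48
  L_3(u) = (u + 4)(u + 2)(u - 4) / 63
Then p(u) = 352·L_0(u) + 62·L_1(u) - 184·L_2(u) - 386·L_3(u).
Expanding and collecting terms gives p(u) = -4u³ + 5u² - 3u + 4.
Evaluating at u = -3: p(-3) = 166.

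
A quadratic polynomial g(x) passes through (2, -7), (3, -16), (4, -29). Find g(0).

Forward differences of the values at x = 2, 3, 4:
  g  : -7  -16  -29
  Δ  : -9  -13
  Δ^2: -4
The second differences are constant, confirming degree 2.
Interpolating (Newton forward form) and evaluating at x = 0 gives g(0) = -1.

-1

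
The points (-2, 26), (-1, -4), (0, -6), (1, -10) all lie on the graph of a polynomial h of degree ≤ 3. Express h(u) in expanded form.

Using the Lagrange interpolation formula with nodes -2, -1, 0, 1:
  L_0(u) = (u + 1)u(u - 1) / -6
  L_1(u) = (u + 2)u(u - 1) / 2
  L_2(u) = (u + 2)(u + 1)(u - 1) / -2
  L_3(u) = (u + 2)(u + 1)u / 6
Then h(u) = 26·L_0(u) - 4·L_1(u) - 6·L_2(u) - 10·L_3(u).
Expanding and collecting terms gives h(u) = -5u^3 - u^2 + 2u - 6.
Check: h(-2) = 26. ✓

h(u) = -5u^3 - u^2 + 2u - 6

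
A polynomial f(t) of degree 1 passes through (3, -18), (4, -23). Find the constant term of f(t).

Write f(t) = at + b. Substituting each data point gives a linear system:
  3a + b = -18
  4a + b = -23
Solving the system yields a = -5, b = -3.
So f(t) = -5t - 3.
The constant term is -3.

-3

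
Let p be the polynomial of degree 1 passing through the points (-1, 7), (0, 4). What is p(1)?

Write p(x) = ax + b. Substituting each data point gives a linear system:
  -a + b = 7
  b = 4
Solving the system yields a = -3, b = 4.
So p(x) = -3x + 4.
Then p(1) = 1.

1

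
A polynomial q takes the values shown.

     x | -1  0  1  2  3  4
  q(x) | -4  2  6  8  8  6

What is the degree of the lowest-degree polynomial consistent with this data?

Forward differences of the values at x = -1, 0, 1, 2, 3, 4:
  q  : -4  2  6  8  8  6
  Δ  : 6  4  2  0  -2
  Δ^2: -2  -2  -2  -2
  Δ^3: 0  0  0
  Δ^4: 0  0
  Δ^5: 0
The second differences are constant (-2) and nonzero, while all higher differences vanish, so the minimal degree is 2.

2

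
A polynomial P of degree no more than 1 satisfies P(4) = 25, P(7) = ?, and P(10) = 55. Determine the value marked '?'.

The 2 known points determine the degree-1 polynomial uniquely.
Write P(t) = at + b. Substituting each data point gives a linear system:
  4a + b = 25
  10a + b = 55
Solving the system yields a = 5, b = 5.
So P(t) = 5t + 5.
Then P(7) = 40.

40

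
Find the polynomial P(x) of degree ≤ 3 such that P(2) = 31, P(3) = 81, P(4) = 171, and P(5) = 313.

P(x) = 2x^3 + 2x^2 + 2x + 3

Write P(x) = ax^3 + bx^2 + cx + d. Substituting each data point gives a linear system:
  8a + 4b + 2c + d = 31
  27a + 9b + 3c + d = 81
  64a + 16b + 4c + d = 171
  125a + 25b + 5c + d = 313
Solving the system yields a = 2, b = 2, c = 2, d = 3.
So P(x) = 2x³ + 2x² + 2x + 3.
Check: P(5) = 313. ✓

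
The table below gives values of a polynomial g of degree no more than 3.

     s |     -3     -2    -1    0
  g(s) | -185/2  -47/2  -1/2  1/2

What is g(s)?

Write g(s) = as^3 + bs^2 + cs + d. Substituting each data point gives a linear system:
  -27a + 9b - 3c + d = -185/2
  -8a + 4b - 2c + d = -47/2
  -a + b - c + d = -1/2
  d = 1/2
Solving the system yields a = 4, b = 1, c = -2, d = 1/2.
So g(s) = 4s^3 + s^2 - 2s + 1/2.
Check: g(-2) = -47/2. ✓

g(s) = 4s^3 + s^2 - 2s + 1/2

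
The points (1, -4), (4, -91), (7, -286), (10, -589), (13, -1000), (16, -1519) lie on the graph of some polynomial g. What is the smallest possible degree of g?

2

Forward differences of the values at t = 1, 4, 7, 10, 13, 16:
  g  : -4  -91  -286  -589  -1000  -1519
  Δ  : -87  -195  -303  -411  -519
  Δ^2: -108  -108  -108  -108
  Δ^3: 0  0  0
  Δ^4: 0  0
  Δ^5: 0
The second differences are constant (-108) and nonzero, while all higher differences vanish, so the minimal degree is 2.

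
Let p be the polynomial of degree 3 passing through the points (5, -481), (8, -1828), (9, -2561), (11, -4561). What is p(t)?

p(t) = -3t^3 - 5t^2 + 3t + 4

Write p(t) = at^3 + bt^2 + ct + d. Substituting each data point gives a linear system:
  125a + 25b + 5c + d = -481
  512a + 64b + 8c + d = -1828
  729a + 81b + 9c + d = -2561
  1331a + 121b + 11c + d = -4561
Solving the system yields a = -3, b = -5, c = 3, d = 4.
So p(t) = -3t³ - 5t² + 3t + 4.
Check: p(5) = -481. ✓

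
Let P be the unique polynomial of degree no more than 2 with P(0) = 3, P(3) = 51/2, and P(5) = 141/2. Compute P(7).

279/2

Write P(n) = an^2 + bn + c. Substituting each data point gives a linear system:
  c = 3
  9a + 3b + c = 51/2
  25a + 5b + c = 141/2
Solving the system yields a = 3, b = -3/2, c = 3.
So P(n) = 3n^2 - (3/2)n + 3.
Then P(7) = 279/2.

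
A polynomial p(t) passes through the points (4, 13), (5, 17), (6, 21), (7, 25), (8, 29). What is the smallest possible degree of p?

1

Forward differences of the values at t = 4, 5, 6, 7, 8:
  p  : 13  17  21  25  29
  Δ  : 4  4  4  4
  Δ^2: 0  0  0
  Δ^3: 0  0
  Δ^4: 0
The first differences are constant (4) and nonzero, while all higher differences vanish, so the minimal degree is 1.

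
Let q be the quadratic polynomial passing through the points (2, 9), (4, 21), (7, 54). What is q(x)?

q(x) = x^2 + 5

Using the Lagrange interpolation formula with nodes 2, 4, 7:
  L_0(x) = (x - 4)(x - 7) / 10
  L_1(x) = (x - 2)(x - 7) / -6
  L_2(x) = (x - 2)(x - 4) / 15
Then q(x) = 9·L_0(x) + 21·L_1(x) + 54·L_2(x).
Expanding and collecting terms gives q(x) = x² + 5.
Check: q(2) = 9. ✓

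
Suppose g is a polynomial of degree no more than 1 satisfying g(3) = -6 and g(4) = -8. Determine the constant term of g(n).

0

Write g(n) = an + b. Substituting each data point gives a linear system:
  3a + b = -6
  4a + b = -8
Solving the system yields a = -2, b = 0.
So g(n) = -2n.
The constant term is 0.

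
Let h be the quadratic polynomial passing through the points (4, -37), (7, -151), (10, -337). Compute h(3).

-15

Using the Lagrange interpolation formula with nodes 4, 7, 10:
  L_0(u) = (u - 7)(u - 10) / 18
  L_1(u) = (u - 4)(u - 10) / -9
  L_2(u) = (u - 4)(u - 7) / 18
Then h(u) = -37·L_0(u) - 151·L_1(u) - 337·L_2(u).
Expanding and collecting terms gives h(u) = -4u^2 + 6u + 3.
Evaluating at u = 3: h(3) = -15.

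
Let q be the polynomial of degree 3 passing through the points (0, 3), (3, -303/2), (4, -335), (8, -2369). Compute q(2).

Write q(x) = ax^3 + bx^2 + cx + d. Substituting each data point gives a linear system:
  d = 3
  27a + 9b + 3c + d = -303/2
  64a + 16b + 4c + d = -335
  512a + 64b + 8c + d = -2369
Solving the system yields a = -4, b = -5, c = -1/2, d = 3.
So q(x) = -4x^3 - 5x^2 - (1/2)x + 3.
Then q(2) = -50.

-50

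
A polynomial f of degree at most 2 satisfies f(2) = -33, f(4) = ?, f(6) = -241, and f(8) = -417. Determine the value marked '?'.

The 3 known points determine the degree-2 polynomial uniquely.
Write f(u) = au^2 + bu + c. Substituting each data point gives a linear system:
  4a + 2b + c = -33
  36a + 6b + c = -241
  64a + 8b + c = -417
Solving the system yields a = -6, b = -4, c = -1.
So f(u) = -6u² - 4u - 1.
Then f(4) = -113.

-113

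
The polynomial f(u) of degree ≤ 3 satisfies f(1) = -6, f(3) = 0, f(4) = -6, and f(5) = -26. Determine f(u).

f(u) = -u^3 + 5u^2 - 4u - 6

Using the Lagrange interpolation formula with nodes 1, 3, 4, 5:
  L_0(u) = (u - 3)(u - 4)(u - 5) / -24
  L_1(u) = (u - 1)(u - 4)(u - 5) / 4
  L_2(u) = (u - 1)(u - 3)(u - 5) / -3
  L_3(u) = (u - 1)(u - 3)(u - 4) / 8
Then f(u) = -6·L_0(u) + 0·L_1(u) - 6·L_2(u) - 26·L_3(u).
Expanding and collecting terms gives f(u) = -u^3 + 5u^2 - 4u - 6.
Check: f(4) = -6. ✓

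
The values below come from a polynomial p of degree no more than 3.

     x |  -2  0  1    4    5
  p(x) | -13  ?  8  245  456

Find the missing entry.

1

The 4 known points determine the degree-3 polynomial uniquely.
Write p(x) = ax^3 + bx^2 + cx + d. Substituting each data point gives a linear system:
  -8a + 4b - 2c + d = -13
  a + b + c + d = 8
  64a + 16b + 4c + d = 245
  125a + 25b + 5c + d = 456
Solving the system yields a = 3, b = 3, c = 1, d = 1.
So p(x) = 3x^3 + 3x^2 + x + 1.
Then p(0) = 1.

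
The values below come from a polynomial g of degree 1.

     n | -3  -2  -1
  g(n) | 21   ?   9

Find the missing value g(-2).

15

The 2 known points determine the degree-1 polynomial uniquely.
Write g(n) = an + b. Substituting each data point gives a linear system:
  -3a + b = 21
  -a + b = 9
Solving the system yields a = -6, b = 3.
So g(n) = -6n + 3.
Then g(-2) = 15.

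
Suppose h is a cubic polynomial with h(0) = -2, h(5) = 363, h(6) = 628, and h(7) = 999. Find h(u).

Write h(u) = au^3 + bu^2 + cu + d. Substituting each data point gives a linear system:
  d = -2
  125a + 25b + 5c + d = 363
  216a + 36b + 6c + d = 628
  343a + 49b + 7c + d = 999
Solving the system yields a = 3, b = -1, c = 3, d = -2.
So h(u) = 3u³ - u² + 3u - 2.
Check: h(6) = 628. ✓

h(u) = 3u^3 - u^2 + 3u - 2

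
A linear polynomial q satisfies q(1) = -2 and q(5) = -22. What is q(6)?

-27

Using the Lagrange interpolation formula with nodes 1, 5:
  L_0(s) = (s - 5) / -4
  L_1(s) = (s - 1) / 4
Then q(s) = -2·L_0(s) - 22·L_1(s).
Expanding and collecting terms gives q(s) = -5s + 3.
Evaluating at s = 6: q(6) = -27.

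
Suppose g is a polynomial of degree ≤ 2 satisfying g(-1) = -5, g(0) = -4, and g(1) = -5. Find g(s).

g(s) = -s^2 - 4

Write g(s) = as^2 + bs + c. Substituting each data point gives a linear system:
  a - b + c = -5
  c = -4
  a + b + c = -5
Solving the system yields a = -1, b = 0, c = -4.
So g(s) = -s² - 4.
Check: g(0) = -4. ✓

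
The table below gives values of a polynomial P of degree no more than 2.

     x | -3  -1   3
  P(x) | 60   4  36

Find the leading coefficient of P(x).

6

Write P(x) = ax^2 + bx + c. Substituting each data point gives a linear system:
  9a - 3b + c = 60
  a - b + c = 4
  9a + 3b + c = 36
Solving the system yields a = 6, b = -4, c = -6.
So P(x) = 6x^2 - 4x - 6.
The leading coefficient is 6.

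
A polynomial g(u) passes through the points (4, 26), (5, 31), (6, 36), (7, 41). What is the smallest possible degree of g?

Forward differences of the values at u = 4, 5, 6, 7:
  g  : 26  31  36  41
  Δ  : 5  5  5
  Δ^2: 0  0
  Δ^3: 0
The first differences are constant (5) and nonzero, while all higher differences vanish, so the minimal degree is 1.

1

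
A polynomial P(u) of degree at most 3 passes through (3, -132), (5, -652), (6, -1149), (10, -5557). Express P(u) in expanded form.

P(u) = -6u^3 + 5u^2 - 6u + 3

Using the Lagrange interpolation formula with nodes 3, 5, 6, 10:
  L_0(u) = (u - 5)(u - 6)(u - 10) / -42
  L_1(u) = (u - 3)(u - 6)(u - 10) / 10
  L_2(u) = (u - 3)(u - 5)(u - 10) / -12
  L_3(u) = (u - 3)(u - 5)(u - 6) / 140
Then P(u) = -132·L_0(u) - 652·L_1(u) - 1149·L_2(u) - 5557·L_3(u).
Expanding and collecting terms gives P(u) = -6u^3 + 5u^2 - 6u + 3.
Check: P(3) = -132. ✓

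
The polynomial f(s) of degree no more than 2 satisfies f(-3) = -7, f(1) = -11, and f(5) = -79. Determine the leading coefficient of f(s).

-2

Write f(s) = as^2 + bs + c. Substituting each data point gives a linear system:
  9a - 3b + c = -7
  a + b + c = -11
  25a + 5b + c = -79
Solving the system yields a = -2, b = -5, c = -4.
So f(s) = -2s^2 - 5s - 4.
The leading coefficient is -2.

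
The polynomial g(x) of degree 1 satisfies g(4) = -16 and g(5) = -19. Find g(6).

Using the Lagrange interpolation formula with nodes 4, 5:
  L_0(x) = (x - 5) / -1
  L_1(x) = (x - 4) / 1
Then g(x) = -16·L_0(x) - 19·L_1(x).
Expanding and collecting terms gives g(x) = -3x - 4.
Evaluating at x = 6: g(6) = -22.

-22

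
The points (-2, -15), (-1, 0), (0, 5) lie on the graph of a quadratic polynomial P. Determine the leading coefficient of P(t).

-5

Write P(t) = at^2 + bt + c. Substituting each data point gives a linear system:
  4a - 2b + c = -15
  a - b + c = 0
  c = 5
Solving the system yields a = -5, b = 0, c = 5.
So P(t) = -5t² + 5.
The leading coefficient is -5.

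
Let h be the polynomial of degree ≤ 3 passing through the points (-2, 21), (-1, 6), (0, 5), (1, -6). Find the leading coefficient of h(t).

Write h(t) = at^3 + bt^2 + ct + d. Substituting each data point gives a linear system:
  -8a + 4b - 2c + d = 21
  -a + b - c + d = 6
  d = 5
  a + b + c + d = -6
Solving the system yields a = -4, b = -5, c = -2, d = 5.
So h(t) = -4t^3 - 5t^2 - 2t + 5.
The leading coefficient is -4.

-4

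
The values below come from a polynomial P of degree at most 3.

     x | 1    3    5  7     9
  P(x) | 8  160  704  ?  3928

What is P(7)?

1880

On equispaced nodes a degree-3 polynomial has vanishing fourth forward difference, so
  P(1) - 4·P(3) + 6·P(5) - 4·P(7) + P(9) = 0.
Substituting the known values and solving for P(7):
  -4·P(7) = -7520
  P(7) = 1880.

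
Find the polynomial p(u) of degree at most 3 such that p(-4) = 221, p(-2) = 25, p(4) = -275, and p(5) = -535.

p(u) = -4u^3 - 2u^2 + 2u + 5

Write p(u) = au^3 + bu^2 + cu + d. Substituting each data point gives a linear system:
  -64a + 16b - 4c + d = 221
  -8a + 4b - 2c + d = 25
  64a + 16b + 4c + d = -275
  125a + 25b + 5c + d = -535
Solving the system yields a = -4, b = -2, c = 2, d = 5.
So p(u) = -4u^3 - 2u^2 + 2u + 5.
Check: p(4) = -275. ✓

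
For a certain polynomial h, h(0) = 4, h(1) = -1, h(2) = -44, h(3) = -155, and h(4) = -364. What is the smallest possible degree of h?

Forward differences of the values at s = 0, 1, 2, 3, 4:
  h  : 4  -1  -44  -155  -364
  Δ  : -5  -43  -111  -209
  Δ^2: -38  -68  -98
  Δ^3: -30  -30
  Δ^4: 0
The third differences are constant (-30) and nonzero, while all higher differences vanish, so the minimal degree is 3.

3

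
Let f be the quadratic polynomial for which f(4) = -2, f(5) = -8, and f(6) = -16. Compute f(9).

-52

Using the Lagrange interpolation formula with nodes 4, 5, 6:
  L_0(s) = (s - 5)(s - 6) / 2
  L_1(s) = (s - 4)(s - 6) / -1
  L_2(s) = (s - 4)(s - 5) / 2
Then f(s) = -2·L_0(s) - 8·L_1(s) - 16·L_2(s).
Expanding and collecting terms gives f(s) = -s^2 + 3s + 2.
Evaluating at s = 9: f(9) = -52.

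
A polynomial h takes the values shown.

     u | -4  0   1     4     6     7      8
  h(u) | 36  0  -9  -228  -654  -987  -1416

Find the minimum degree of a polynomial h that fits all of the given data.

3

Divided differences on the nodes -4, 0, 1, 4, 6, 7, 8:
  order 0: 36  0  -9  -228  -654  -987  -1416
  order 1: -9  -9  -73  -213  -333  -429
  order 2: 0  -16  -28  -40  -48
  order 3: -2  -2  -2  -2
  order 4: 0  0  0
  order 5: 0  0
  order 6: 0
The order-3 divided differences are all -2 (nonzero) and every higher order vanishes, so the data lies on a polynomial of degree exactly 3.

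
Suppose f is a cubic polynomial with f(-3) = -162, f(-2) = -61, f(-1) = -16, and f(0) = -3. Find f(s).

f(s) = 4s^3 - 4s^2 + 5s - 3

Write f(s) = as^3 + bs^2 + cs + d. Substituting each data point gives a linear system:
  -27a + 9b - 3c + d = -162
  -8a + 4b - 2c + d = -61
  -a + b - c + d = -16
  d = -3
Solving the system yields a = 4, b = -4, c = 5, d = -3.
So f(s) = 4s³ - 4s² + 5s - 3.
Check: f(-1) = -16. ✓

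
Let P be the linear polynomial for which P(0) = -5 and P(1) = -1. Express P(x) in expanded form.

P(x) = 4x - 5

Using the Lagrange interpolation formula with nodes 0, 1:
  L_0(x) = (x - 1) / -1
  L_1(x) = x / 1
Then P(x) = -5·L_0(x) - 1·L_1(x).
Expanding and collecting terms gives P(x) = 4x - 5.
Check: P(0) = -5. ✓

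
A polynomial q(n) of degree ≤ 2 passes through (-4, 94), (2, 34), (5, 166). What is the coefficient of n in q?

Write q(n) = an^2 + bn + c. Substituting each data point gives a linear system:
  16a - 4b + c = 94
  4a + 2b + c = 34
  25a + 5b + c = 166
Solving the system yields a = 6, b = 2, c = 6.
So q(n) = 6n² + 2n + 6.
The coefficient of n is 2.

2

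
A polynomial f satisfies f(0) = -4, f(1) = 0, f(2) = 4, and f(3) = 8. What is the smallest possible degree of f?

1

Forward differences of the values at n = 0, 1, 2, 3:
  f  : -4  0  4  8
  Δ  : 4  4  4
  Δ^2: 0  0
  Δ^3: 0
The first differences are constant (4) and nonzero, while all higher differences vanish, so the minimal degree is 1.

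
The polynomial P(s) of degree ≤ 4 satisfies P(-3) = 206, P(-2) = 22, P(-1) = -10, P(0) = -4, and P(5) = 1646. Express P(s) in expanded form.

P(s) = 3s^4 - s^3 - 5s^2 + 5s - 4

Write P(s) = as^4 + bs^3 + cs^2 + ds + e. Substituting each data point gives a linear system:
  81a - 27b + 9c - 3d + e = 206
  16a - 8b + 4c - 2d + e = 22
  a - b + c - d + e = -10
  e = -4
  625a + 125b + 25c + 5d + e = 1646
Solving the system yields a = 3, b = -1, c = -5, d = 5, e = -4.
So P(s) = 3s^4 - s^3 - 5s^2 + 5s - 4.
Check: P(-2) = 22. ✓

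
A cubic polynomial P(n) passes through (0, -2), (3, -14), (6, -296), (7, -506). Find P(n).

Using the Lagrange interpolation formula with nodes 0, 3, 6, 7:
  L_0(n) = (n - 3)(n - 6)(n - 7) / -126
  L_1(n) = n(n - 6)(n - 7) / 36
  L_2(n) = n(n - 3)(n - 7) / -18
  L_3(n) = n(n - 3)(n - 6) / 28
Then P(n) = -2·L_0(n) - 14·L_1(n) - 296·L_2(n) - 506·L_3(n).
Expanding and collecting terms gives P(n) = -2n^3 + 3n^2 + 5n - 2.
Check: P(0) = -2. ✓

P(n) = -2n^3 + 3n^2 + 5n - 2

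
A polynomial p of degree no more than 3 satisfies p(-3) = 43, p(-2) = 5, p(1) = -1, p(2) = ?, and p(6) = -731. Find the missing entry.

The 4 known points determine the degree-3 polynomial uniquely.
Write p(u) = au^3 + bu^2 + cu + d. Substituting each data point gives a linear system:
  -27a + 9b - 3c + d = 43
  -8a + 4b - 2c + d = 5
  a + b + c + d = -1
  216a + 36b + 6c + d = -731
Solving the system yields a = -3, b = -3, c = 4, d = 1.
So p(u) = -3u^3 - 3u^2 + 4u + 1.
Then p(2) = -27.

-27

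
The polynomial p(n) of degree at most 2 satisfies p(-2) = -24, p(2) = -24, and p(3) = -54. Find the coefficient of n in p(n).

0

Write p(n) = an^2 + bn + c. Substituting each data point gives a linear system:
  4a - 2b + c = -24
  4a + 2b + c = -24
  9a + 3b + c = -54
Solving the system yields a = -6, b = 0, c = 0.
So p(n) = -6n^2.
The coefficient of n is 0.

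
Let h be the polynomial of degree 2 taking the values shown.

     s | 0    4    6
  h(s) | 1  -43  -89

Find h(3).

-26

Using the Lagrange interpolation formula with nodes 0, 4, 6:
  L_0(s) = (s - 4)(s - 6) / 24
  L_1(s) = s(s - 6) / -8
  L_2(s) = s(s - 4) / 12
Then h(s) = 1·L_0(s) - 43·L_1(s) - 89·L_2(s).
Expanding and collecting terms gives h(s) = -2s^2 - 3s + 1.
Evaluating at s = 3: h(3) = -26.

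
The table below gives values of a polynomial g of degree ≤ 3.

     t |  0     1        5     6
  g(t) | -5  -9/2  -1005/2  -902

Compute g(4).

Write g(t) = at^3 + bt^2 + ct + d. Substituting each data point gives a linear system:
  d = -5
  a + b + c + d = -9/2
  125a + 25b + 5c + d = -1005/2
  216a + 36b + 6c + d = -902
Solving the system yields a = -5, b = 5, c = 1/2, d = -5.
So g(t) = -5t^3 + 5t^2 + (1/2)t - 5.
Then g(4) = -243.

-243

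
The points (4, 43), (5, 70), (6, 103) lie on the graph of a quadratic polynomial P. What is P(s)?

Using the Lagrange interpolation formula with nodes 4, 5, 6:
  L_0(s) = (s - 5)(s - 6) / 2
  L_1(s) = (s - 4)(s - 6) / -1
  L_2(s) = (s - 4)(s - 5) / 2
Then P(s) = 43·L_0(s) + 70·L_1(s) + 103·L_2(s).
Expanding and collecting terms gives P(s) = 3s^2 - 5.
Check: P(4) = 43. ✓

P(s) = 3s^2 - 5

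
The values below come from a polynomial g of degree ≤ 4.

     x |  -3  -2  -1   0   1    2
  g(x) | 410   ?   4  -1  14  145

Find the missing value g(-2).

On equispaced nodes a degree-4 polynomial has vanishing fifth forward difference, so
  - g(-3) + 5·g(-2) - 10·g(-1) + 10·g(0) - 5·g(1) + g(2) = 0.
Substituting the known values and solving for g(-2):
  5·g(-2) = 385
  g(-2) = 77.

77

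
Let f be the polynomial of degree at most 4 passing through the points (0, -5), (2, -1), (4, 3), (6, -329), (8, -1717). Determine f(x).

Write f(x) = ax^4 + bx^3 + cx^2 + dx + e. Substituting each data point gives a linear system:
  e = -5
  16a + 8b + 4c + 2d + e = -1
  256a + 64b + 16c + 4d + e = 3
  1296a + 216b + 36c + 6d + e = -329
  4096a + 512b + 64c + 8d + e = -1717
Solving the system yields a = -1, b = 5, c = -2, d = -6, e = -5.
So f(x) = -x^4 + 5x^3 - 2x^2 - 6x - 5.
Check: f(4) = 3. ✓

f(x) = -x^4 + 5x^3 - 2x^2 - 6x - 5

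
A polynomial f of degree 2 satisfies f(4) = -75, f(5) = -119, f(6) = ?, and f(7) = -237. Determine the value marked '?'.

The 3 known points determine the degree-2 polynomial uniquely.
Write f(x) = ax^2 + bx + c. Substituting each data point gives a linear system:
  16a + 4b + c = -75
  25a + 5b + c = -119
  49a + 7b + c = -237
Solving the system yields a = -5, b = 1, c = 1.
So f(x) = -5x² + x + 1.
Then f(6) = -173.

-173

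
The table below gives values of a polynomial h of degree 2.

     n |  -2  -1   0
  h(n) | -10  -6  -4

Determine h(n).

Write h(n) = an^2 + bn + c. Substituting each data point gives a linear system:
  4a - 2b + c = -10
  a - b + c = -6
  c = -4
Solving the system yields a = -1, b = 1, c = -4.
So h(n) = -n² + n - 4.
Check: h(-2) = -10. ✓

h(n) = -n^2 + n - 4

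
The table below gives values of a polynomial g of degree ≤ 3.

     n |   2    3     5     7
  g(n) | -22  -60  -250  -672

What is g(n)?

Using the Lagrange interpolation formula with nodes 2, 3, 5, 7:
  L_0(n) = (n - 3)(n - 5)(n - 7) / -15
  L_1(n) = (n - 2)(n - 5)(n - 7) / 8
  L_2(n) = (n - 2)(n - 3)(n - 7) / -12
  L_3(n) = (n - 2)(n - 3)(n - 5) / 40
Then g(n) = -22·L_0(n) - 60·L_1(n) - 250·L_2(n) - 672·L_3(n).
Expanding and collecting terms gives g(n) = -2n^3 + n^2 - 5n.
Check: g(5) = -250. ✓

g(n) = -2n^3 + n^2 - 5n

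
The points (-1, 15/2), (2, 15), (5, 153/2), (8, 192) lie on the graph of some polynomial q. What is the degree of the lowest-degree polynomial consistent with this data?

2

Forward differences of the values at u = -1, 2, 5, 8:
  q  : 15/2  15  153/2  192
  Δ  : 15/2  123/2  231/2
  Δ^2: 54  54
  Δ^3: 0
The second differences are constant (54) and nonzero, while all higher differences vanish, so the minimal degree is 2.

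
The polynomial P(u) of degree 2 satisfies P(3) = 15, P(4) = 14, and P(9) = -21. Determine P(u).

Write P(u) = au^2 + bu + c. Substituting each data point gives a linear system:
  9a + 3b + c = 15
  16a + 4b + c = 14
  81a + 9b + c = -21
Solving the system yields a = -1, b = 6, c = 6.
So P(u) = -u² + 6u + 6.
Check: P(9) = -21. ✓

P(u) = -u^2 + 6u + 6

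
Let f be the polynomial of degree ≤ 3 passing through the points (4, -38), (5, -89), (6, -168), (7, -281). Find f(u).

f(u) = -u^3 + u^2 + u + 6

Using the Lagrange interpolation formula with nodes 4, 5, 6, 7:
  L_0(u) = (u - 5)(u - 6)(u - 7) / -6
  L_1(u) = (u - 4)(u - 6)(u - 7) / 2
  L_2(u) = (u - 4)(u - 5)(u - 7) / -2
  L_3(u) = (u - 4)(u - 5)(u - 6) / 6
Then f(u) = -38·L_0(u) - 89·L_1(u) - 168·L_2(u) - 281·L_3(u).
Expanding and collecting terms gives f(u) = -u³ + u² + u + 6.
Check: f(6) = -168. ✓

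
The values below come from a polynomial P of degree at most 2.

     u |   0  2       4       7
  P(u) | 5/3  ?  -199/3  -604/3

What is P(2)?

-49/3

The 3 known points determine the degree-2 polynomial uniquely.
Write P(u) = au^2 + bu + c. Substituting each data point gives a linear system:
  c = 5/3
  16a + 4b + c = -199/3
  49a + 7b + c = -604/3
Solving the system yields a = -4, b = -1, c = 5/3.
So P(u) = -4u² - u + 5/3.
Then P(2) = -49/3.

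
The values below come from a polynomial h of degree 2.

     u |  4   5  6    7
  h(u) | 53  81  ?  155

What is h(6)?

115

The 3 known points determine the degree-2 polynomial uniquely.
Write h(u) = au^2 + bu + c. Substituting each data point gives a linear system:
  16a + 4b + c = 53
  25a + 5b + c = 81
  49a + 7b + c = 155
Solving the system yields a = 3, b = 1, c = 1.
So h(u) = 3u^2 + u + 1.
Then h(6) = 115.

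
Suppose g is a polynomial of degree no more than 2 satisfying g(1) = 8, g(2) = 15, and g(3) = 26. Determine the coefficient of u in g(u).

Write g(u) = au^2 + bu + c. Substituting each data point gives a linear system:
  a + b + c = 8
  4a + 2b + c = 15
  9a + 3b + c = 26
Solving the system yields a = 2, b = 1, c = 5.
So g(u) = 2u^2 + u + 5.
The coefficient of u is 1.

1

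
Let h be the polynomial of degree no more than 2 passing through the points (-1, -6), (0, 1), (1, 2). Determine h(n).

Write h(n) = an^2 + bn + c. Substituting each data point gives a linear system:
  a - b + c = -6
  c = 1
  a + b + c = 2
Solving the system yields a = -3, b = 4, c = 1.
So h(n) = -3n² + 4n + 1.
Check: h(-1) = -6. ✓

h(n) = -3n^2 + 4n + 1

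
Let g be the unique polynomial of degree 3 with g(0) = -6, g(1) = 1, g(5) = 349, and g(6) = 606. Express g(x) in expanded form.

g(x) = 3x^3 - 2x^2 + 6x - 6

Using the Lagrange interpolation formula with nodes 0, 1, 5, 6:
  L_0(x) = (x - 1)(x - 5)(x - 6) / -30
  L_1(x) = x(x - 5)(x - 6) / 20
  L_2(x) = x(x - 1)(x - 6) / -20
  L_3(x) = x(x - 1)(x - 5) / 30
Then g(x) = -6·L_0(x) + 1·L_1(x) + 349·L_2(x) + 606·L_3(x).
Expanding and collecting terms gives g(x) = 3x^3 - 2x^2 + 6x - 6.
Check: g(5) = 349. ✓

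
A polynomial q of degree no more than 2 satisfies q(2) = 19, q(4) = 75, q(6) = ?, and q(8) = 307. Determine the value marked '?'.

On equispaced nodes a degree-2 polynomial has vanishing third forward difference, so
  - q(2) + 3·q(4) - 3·q(6) + q(8) = 0.
Substituting the known values and solving for q(6):
  -3·q(6) = -513
  q(6) = 171.

171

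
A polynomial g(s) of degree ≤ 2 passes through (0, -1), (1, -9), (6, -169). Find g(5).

Using the Lagrange interpolation formula with nodes 0, 1, 6:
  L_0(s) = (s - 1)(s - 6) / 6
  L_1(s) = s(s - 6) / -5
  L_2(s) = s(s - 1) / 30
Then g(s) = -1·L_0(s) - 9·L_1(s) - 169·L_2(s).
Expanding and collecting terms gives g(s) = -4s^2 - 4s - 1.
Evaluating at s = 5: g(5) = -121.

-121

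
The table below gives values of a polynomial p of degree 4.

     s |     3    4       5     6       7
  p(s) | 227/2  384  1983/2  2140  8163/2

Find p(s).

p(s) = 2s^4 - 2s^3 - (3/2)s^2 + 5s + 4

Using the Lagrange interpolation formula with nodes 3, 4, 5, 6, 7:
  L_0(s) = (s - 4)(s - 5)(s - 6)(s - 7) / 24
  L_1(s) = (s - 3)(s - 5)(s - 6)(s - 7) / -6
  L_2(s) = (s - 3)(s - 4)(s - 6)(s - 7) / 4
  L_3(s) = (s - 3)(s - 4)(s - 5)(s - 7) / -6
  L_4(s) = (s - 3)(s - 4)(s - 5)(s - 6) / 24
Then p(s) = 227/2·L_0(s) + 384·L_1(s) + 1983/2·L_2(s) + 2140·L_3(s) + 8163/2·L_4(s).
Expanding and collecting terms gives p(s) = 2s⁴ - 2s³ - (3/2)s² + 5s + 4.
Check: p(7) = 8163/2. ✓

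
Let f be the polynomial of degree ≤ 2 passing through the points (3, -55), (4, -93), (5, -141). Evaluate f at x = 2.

Using the Lagrange interpolation formula with nodes 3, 4, 5:
  L_0(x) = (x - 4)(x - 5) / 2
  L_1(x) = (x - 3)(x - 5) / -1
  L_2(x) = (x - 3)(x - 4) / 2
Then f(x) = -55·L_0(x) - 93·L_1(x) - 141·L_2(x).
Expanding and collecting terms gives f(x) = -5x² - 3x - 1.
Evaluating at x = 2: f(2) = -27.

-27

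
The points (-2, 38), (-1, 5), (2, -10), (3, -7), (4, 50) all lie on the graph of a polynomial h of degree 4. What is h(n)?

h(n) = n^4 - 3n^3 - n^2 + 2

Using the Lagrange interpolation formula with nodes -2, -1, 2, 3, 4:
  L_0(n) = (n + 1)(n - 2)(n - 3)(n - 4) / 120
  L_1(n) = (n + 2)(n - 2)(n - 3)(n - 4) / -60
  L_2(n) = (n + 2)(n + 1)(n - 3)(n - 4) / 24
  L_3(n) = (n + 2)(n + 1)(n - 2)(n - 4) / -20
  L_4(n) = (n + 2)(n + 1)(n - 2)(n - 3) / 60
Then h(n) = 38·L_0(n) + 5·L_1(n) - 10·L_2(n) - 7·L_3(n) + 50·L_4(n).
Expanding and collecting terms gives h(n) = n^4 - 3n^3 - n^2 + 2.
Check: h(2) = -10. ✓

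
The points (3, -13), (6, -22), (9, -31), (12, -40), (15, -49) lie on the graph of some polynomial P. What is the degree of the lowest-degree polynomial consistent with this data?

Forward differences of the values at s = 3, 6, 9, 12, 15:
  P  : -13  -22  -31  -40  -49
  Δ  : -9  -9  -9  -9
  Δ^2: 0  0  0
  Δ^3: 0  0
  Δ^4: 0
The first differences are constant (-9) and nonzero, while all higher differences vanish, so the minimal degree is 1.

1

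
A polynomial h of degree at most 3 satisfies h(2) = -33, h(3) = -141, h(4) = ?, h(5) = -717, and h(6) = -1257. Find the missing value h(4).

On equispaced nodes a degree-3 polynomial has vanishing fourth forward difference, so
  h(2) - 4·h(3) + 6·h(4) - 4·h(5) + h(6) = 0.
Substituting the known values and solving for h(4):
  6·h(4) = -2142
  h(4) = -357.

-357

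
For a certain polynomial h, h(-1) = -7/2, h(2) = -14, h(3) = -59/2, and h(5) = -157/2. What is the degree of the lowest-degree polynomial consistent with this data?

Divided differences on the nodes -1, 2, 3, 5:
  order 0: -7/2  -14  -59/2  -157/2
  order 1: -7/2  -31/2  -49/2
  order 2: -3  -3
  order 3: 0
The order-2 divided differences are all -3 (nonzero) and every higher order vanishes, so the data lies on a polynomial of degree exactly 2.

2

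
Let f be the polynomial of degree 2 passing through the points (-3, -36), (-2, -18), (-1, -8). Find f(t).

f(t) = -4t^2 - 2t - 6

Using the Lagrange interpolation formula with nodes -3, -2, -1:
  L_0(t) = (t + 2)(t + 1) / 2
  L_1(t) = (t + 3)(t + 1) / -1
  L_2(t) = (t + 3)(t + 2) / 2
Then f(t) = -36·L_0(t) - 18·L_1(t) - 8·L_2(t).
Expanding and collecting terms gives f(t) = -4t² - 2t - 6.
Check: f(-3) = -36. ✓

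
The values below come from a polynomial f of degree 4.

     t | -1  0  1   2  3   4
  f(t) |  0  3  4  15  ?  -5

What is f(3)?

24

On equispaced nodes a degree-4 polynomial has vanishing fifth forward difference, so
  - f(-1) + 5·f(0) - 10·f(1) + 10·f(2) - 5·f(3) + f(4) = 0.
Substituting the known values and solving for f(3):
  -5·f(3) = -120
  f(3) = 24.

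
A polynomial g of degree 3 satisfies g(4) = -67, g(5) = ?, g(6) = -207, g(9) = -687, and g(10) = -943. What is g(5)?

The 4 known points determine the degree-3 polynomial uniquely.
Write g(n) = an^3 + bn^2 + cn + d. Substituting each data point gives a linear system:
  64a + 16b + 4c + d = -67
  216a + 36b + 6c + d = -207
  729a + 81b + 9c + d = -687
  1000a + 100b + 10c + d = -943
Solving the system yields a = -1, b = 1, c = -4, d = -3.
So g(n) = -n³ + n² - 4n - 3.
Then g(5) = -123.

-123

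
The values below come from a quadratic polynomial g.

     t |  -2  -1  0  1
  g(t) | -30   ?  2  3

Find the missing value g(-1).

-9

The 3 known points determine the degree-2 polynomial uniquely.
Write g(t) = at^2 + bt + c. Substituting each data point gives a linear system:
  4a - 2b + c = -30
  c = 2
  a + b + c = 3
Solving the system yields a = -5, b = 6, c = 2.
So g(t) = -5t² + 6t + 2.
Then g(-1) = -9.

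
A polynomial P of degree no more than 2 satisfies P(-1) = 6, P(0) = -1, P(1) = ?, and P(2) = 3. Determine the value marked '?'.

The 3 known points determine the degree-2 polynomial uniquely.
Write P(s) = as^2 + bs + c. Substituting each data point gives a linear system:
  a - b + c = 6
  c = -1
  4a + 2b + c = 3
Solving the system yields a = 3, b = -4, c = -1.
So P(s) = 3s^2 - 4s - 1.
Then P(1) = -2.

-2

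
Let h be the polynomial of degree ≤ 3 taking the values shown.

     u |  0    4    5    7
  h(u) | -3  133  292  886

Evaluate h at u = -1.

-2

Using the Lagrange interpolation formula with nodes 0, 4, 5, 7:
  L_0(u) = (u - 4)(u - 5)(u - 7) / -140
  L_1(u) = u(u - 5)(u - 7) / 12
  L_2(u) = u(u - 4)(u - 7) / -10
  L_3(u) = u(u - 4)(u - 5) / 42
Then h(u) = -3·L_0(u) + 133·L_1(u) + 292·L_2(u) + 886·L_3(u).
Expanding and collecting terms gives h(u) = 3u^3 - 2u^2 - 6u - 3.
Evaluating at u = -1: h(-1) = -2.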